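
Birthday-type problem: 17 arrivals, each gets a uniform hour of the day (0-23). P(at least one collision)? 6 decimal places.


P(all different) = prod((24-i)/24 for i=0..16) = 0.000423
P(at least one match) = 1 - 0.000423 = 0.999577

0.999577


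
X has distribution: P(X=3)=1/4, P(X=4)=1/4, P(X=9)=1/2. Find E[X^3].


E[X^3] = sum(g(x)*P(x))
= 27*1/4 + 64*1/4 + 729*1/2
= 1549/4

1549/4


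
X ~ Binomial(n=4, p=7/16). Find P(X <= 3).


P(X<=3) = P(X=0) + P(X=1) + P(X=2) + P(X=3)
= 6561/65536 + 5103/16384 + 11907/32768 + 3087/16384
= 63135/65536

63135/65536


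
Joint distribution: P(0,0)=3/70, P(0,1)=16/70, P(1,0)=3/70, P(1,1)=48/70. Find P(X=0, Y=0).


Read from table: P(X=0, Y=0) = 3/70

3/70


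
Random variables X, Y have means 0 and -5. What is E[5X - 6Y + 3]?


E[5X - 6Y + 3] = 5*E[X] - 6*E[Y] + 3
= (5)*(0) + (-6)*(-5) + (3)
= 0 + 30 + 3 = 33

33


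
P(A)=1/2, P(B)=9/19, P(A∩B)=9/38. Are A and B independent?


P(A)*P(B) = 1/2*9/19 = 9/38
P(A∩B) = 9/38, which equals P(A)P(B), so independent

Yes, A and B are independent


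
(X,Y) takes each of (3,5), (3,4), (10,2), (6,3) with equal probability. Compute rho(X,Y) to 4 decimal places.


Cov(X,Y) = -3.0000, Var(X) = 8.2500, Var(Y) = 1.2500
rho = Cov/(sqrt(VarX)*sqrt(VarY)) = -0.9342

-0.9342


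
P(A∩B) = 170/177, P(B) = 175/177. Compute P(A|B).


P(A|B) = P(A∩B)/P(B) = (170/177)/(175/177) = 170/175 = 34/35

34/35


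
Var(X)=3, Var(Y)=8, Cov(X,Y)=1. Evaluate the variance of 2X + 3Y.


Var(2X + 3Y) = 2^2*Var(X) + 3^2*Var(Y) + 2*2*3*Cov(X,Y)
= 4*3 + 9*8 + 12*1
= 12 + 72 + 12 = 96

96


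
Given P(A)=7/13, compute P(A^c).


P(A') = 1 - P(A) = 1 - 7/13 = 6/13

6/13


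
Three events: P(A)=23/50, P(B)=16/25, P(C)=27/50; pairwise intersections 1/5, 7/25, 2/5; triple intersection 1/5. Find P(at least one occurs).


P(A∪B∪C) = P(A)+P(B)+P(C) - P(AB)-P(AC)-P(BC) + P(ABC)
= 23/50+16/25+27/50 - 1/5-7/25-2/5 + 1/5
= 24/25

24/25


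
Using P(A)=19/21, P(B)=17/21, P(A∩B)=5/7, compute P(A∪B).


P(A∪B) = P(A) + P(B) - P(A∩B)
= 19/21 + 17/21 - 5/7 = 1

1


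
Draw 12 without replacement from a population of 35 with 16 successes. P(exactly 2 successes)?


P(X=2) = C(16,2)*C(19,10) / C(35,12)
= 120*92378 / 834451800
= 11085360/834451800 = 418/31465

418/31465


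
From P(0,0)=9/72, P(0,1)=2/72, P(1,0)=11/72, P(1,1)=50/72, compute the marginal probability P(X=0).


P(X=0) = P(0,0)+P(0,1) = 9/72 + 2/72 = 11/72

11/72


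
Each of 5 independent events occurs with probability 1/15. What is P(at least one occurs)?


P(at least one) = 1 - P(none)
P(none) = (1 - 1/15)^5 = (14/15)^5 = 537824/759375
P(at least one) = 1 - 537824/759375 = 221551/759375

221551/759375


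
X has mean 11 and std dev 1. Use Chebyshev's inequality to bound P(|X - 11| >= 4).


k = 4/1 = 4
Chebyshev: P(|X-mu| >= k*sigma) <= 1/k^2 = 1/4^2 = 1/16

1/16


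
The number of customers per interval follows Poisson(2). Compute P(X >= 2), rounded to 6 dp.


P(X>=2) = 1 - P(X<=1) = 1 - (e^(-2)*2^0/0! + e^(-2)*2^1/1!)
≈ 1 - (0.1353352832 + 0.2706705665)
= 1 - 0.4060058497 = 0.5939941503
≈ 0.593994

0.593994


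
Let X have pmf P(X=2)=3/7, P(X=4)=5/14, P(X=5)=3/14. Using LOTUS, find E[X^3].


E[X^3] = sum(g(x)*P(x))
= 8*3/7 + 64*5/14 + 125*3/14
= 743/14

743/14


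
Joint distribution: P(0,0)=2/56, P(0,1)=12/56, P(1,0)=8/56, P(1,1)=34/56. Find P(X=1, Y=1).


Read from table: P(X=1, Y=1) = 34/56 = 17/28

17/28


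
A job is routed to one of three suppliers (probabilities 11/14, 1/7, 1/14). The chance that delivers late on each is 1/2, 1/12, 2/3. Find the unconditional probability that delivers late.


P(A) = P(A|B1)P(B1) + P(A|B2)P(B2) + P(A|B3)P(B3)
= 1/2*11/14 + 1/12*1/7 + 2/3*1/14
= 11/28 + 1/84 + 1/21 = 19/42

19/42


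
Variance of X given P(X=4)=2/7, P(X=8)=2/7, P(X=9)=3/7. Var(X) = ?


E[X] = 51/7, E[X^2] = 403/7
Var(X) = E[X^2] - (E[X])^2 = 403/7 - (51/7)^2 = 220/49

220/49


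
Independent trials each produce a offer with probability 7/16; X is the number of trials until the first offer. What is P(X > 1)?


P(X > 1) = P(first 1 trials all fail) = (1-p)^1 = (9/16)^1 = 9/16

9/16


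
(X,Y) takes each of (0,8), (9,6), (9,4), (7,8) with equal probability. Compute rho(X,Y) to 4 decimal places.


Cov(X,Y) = -4.1250, Var(X) = 13.6875, Var(Y) = 2.7500
rho = Cov/(sqrt(VarX)*sqrt(VarY)) = -0.6724

-0.6724


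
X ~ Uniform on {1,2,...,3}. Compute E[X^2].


E[X^2] = (1/3) * sum(x^2 for x=1..3)
= 14/3

14/3


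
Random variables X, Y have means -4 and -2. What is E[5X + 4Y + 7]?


E[5X + 4Y + 7] = 5*E[X] + 4*E[Y] + 7
= (5)*(-4) + (4)*(-2) + (7)
= -20 - 8 + 7 = -21

-21


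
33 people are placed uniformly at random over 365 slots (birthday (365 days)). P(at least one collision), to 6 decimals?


P(all different) = prod((365-i)/365 for i=0..32) = 0.225028
P(at least one match) = 1 - 0.225028 = 0.774972

0.774972


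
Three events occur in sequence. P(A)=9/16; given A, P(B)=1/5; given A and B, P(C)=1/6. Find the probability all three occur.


P(A∩B∩C) = P(A) * P(B|A) * P(C|A∩B)
= 9/16 * 1/5 * 1/6
= 9/80 * 1/6 = 3/160

3/160


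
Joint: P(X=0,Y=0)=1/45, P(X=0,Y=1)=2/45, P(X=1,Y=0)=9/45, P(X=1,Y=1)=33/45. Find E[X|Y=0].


P(Y=0) = 10/45
E[X|Y=0] = (0*1 + 1*9)/10 = 9/10

9/10


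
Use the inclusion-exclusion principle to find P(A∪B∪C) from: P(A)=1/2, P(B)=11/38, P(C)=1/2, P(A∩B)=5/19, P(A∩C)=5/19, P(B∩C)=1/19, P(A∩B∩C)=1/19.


P(A∪B∪C) = P(A)+P(B)+P(C) - P(AB)-P(AC)-P(BC) + P(ABC)
= 1/2+11/38+1/2 - 5/19-5/19-1/19 + 1/19
= 29/38

29/38


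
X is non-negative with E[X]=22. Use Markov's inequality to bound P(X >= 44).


Markov: P(X >= a) <= E[X]/a
P(X >= 44) <= 22/44 = 1/2

1/2


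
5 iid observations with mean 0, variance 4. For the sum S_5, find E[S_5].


E[S_n] = n*E[X_1] = 5*0 = 0

0


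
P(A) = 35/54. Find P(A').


P(A') = 1 - P(A) = 1 - 35/54 = 19/54

19/54


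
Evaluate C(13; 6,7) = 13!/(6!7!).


13! = 6227020800
Denominator: 6!=720 * 7!=5040
Coefficient = 6227020800 / 3628800 = 1716

1716


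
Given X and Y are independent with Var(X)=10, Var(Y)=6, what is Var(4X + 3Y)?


Independence => Cov(X,Y)=0
Var(4X + 3Y) = 4^2*Var(X) + 3^2*Var(Y)
= 16*10 + 9*6 = 214

214


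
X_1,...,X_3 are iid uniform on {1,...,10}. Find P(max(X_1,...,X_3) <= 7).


P(max <= 7) = P(all X_i <= 7) = (P(X_1 <= 7))^3
= (7/10)^3 = 343/1000

343/1000


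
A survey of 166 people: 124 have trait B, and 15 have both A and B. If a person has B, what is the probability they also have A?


P(A|B) = P(A∩B)/P(B) = (15/166)/(124/166) = 15/124

15/124


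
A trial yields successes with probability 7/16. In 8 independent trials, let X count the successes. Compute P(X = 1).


P(X=1) = C(8,1) * p^1 * (1-p)^7
= 8 * 7/16 * 4782969/268435456
= 33480783/536870912

33480783/536870912


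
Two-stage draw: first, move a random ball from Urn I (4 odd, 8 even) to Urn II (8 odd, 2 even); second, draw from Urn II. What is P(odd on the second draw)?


P(transfer odd) = 4/12 = 1/3; P(transfer even) = 2/3
If odd transferred: Urn II has 9 odd of 11, so P(odd|odd moved) = 9/11
If even transferred: Urn II has 8 odd of 11, so P(odd|even moved) = 8/11
By total probability: P(odd) = 1/3*9/11 + 2/3*8/11 = 25/33

25/33


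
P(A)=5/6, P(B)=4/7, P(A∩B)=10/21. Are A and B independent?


P(A)*P(B) = 5/6*4/7 = 10/21
P(A∩B) = 10/21, which equals P(A)P(B), so independent

Yes, A and B are independent


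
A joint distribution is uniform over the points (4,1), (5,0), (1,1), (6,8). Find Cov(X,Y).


E[X]=4, E[Y]=5/2, E[XY]=53/4
Cov(X,Y) = E[XY] - E[X]E[Y] = 53/4 - 4*5/2 = 13/4

13/4


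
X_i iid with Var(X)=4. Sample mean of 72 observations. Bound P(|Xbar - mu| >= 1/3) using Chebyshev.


Var(Xbar) = Var(X)/n = 4/72
Chebyshev: P(|Xbar-mu| >= 1/3) <= Var(Xbar)/(1/3)^2 = (1/18)/(1/9) = 1/2

1/2


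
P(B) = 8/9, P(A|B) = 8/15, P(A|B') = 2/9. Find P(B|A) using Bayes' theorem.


P(A) = P(A|B)P(B) + P(A|B')P(B') = 8/15*8/9 + 2/9*1/9 = 202/405
P(B|A) = P(A|B)P(B)/P(A) = (64/135)/(202/405) = 96/101

96/101


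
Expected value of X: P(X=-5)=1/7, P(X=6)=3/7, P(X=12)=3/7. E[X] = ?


E[X] = sum(x * P(x))
= -5*1/7 + 6*3/7 + 12*3/7
= 7

7


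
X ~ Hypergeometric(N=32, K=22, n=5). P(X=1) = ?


P(X=1) = C(22,1)*C(10,4) / C(32,5)
= 22*210 / 201376
= 4620/201376 = 165/7192

165/7192


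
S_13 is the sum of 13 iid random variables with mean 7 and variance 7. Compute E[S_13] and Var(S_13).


E[S_n] = n*mu = 13*7 = 91
Var(S_n) = n*sigma^2 = 13*7 = 91

E[S_13]=91, Var(S_13)=91


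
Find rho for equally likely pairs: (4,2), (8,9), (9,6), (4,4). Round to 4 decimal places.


Cov(X,Y) = 4.6875, Var(X) = 5.1875, Var(Y) = 6.6875
rho = Cov/(sqrt(VarX)*sqrt(VarY)) = 0.7958

0.7958


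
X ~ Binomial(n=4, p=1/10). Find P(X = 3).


P(X=3) = C(4,3) * p^3 * (1-p)^1
= 4 * 1/1000 * 9/10
= 9/2500

9/2500


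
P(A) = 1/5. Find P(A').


P(A') = 1 - P(A) = 1 - 1/5 = 4/5

4/5


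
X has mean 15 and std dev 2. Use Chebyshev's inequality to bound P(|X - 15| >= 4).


k = 4/2 = 2
Chebyshev: P(|X-mu| >= k*sigma) <= 1/k^2 = 1/2^2 = 1/4

1/4


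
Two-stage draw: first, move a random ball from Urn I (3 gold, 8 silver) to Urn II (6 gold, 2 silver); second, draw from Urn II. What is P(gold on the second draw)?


P(transfer gold) = 3/11; P(transfer silver) = 8/11
If gold transferred: Urn II has 7 gold of 9, so P(gold|gold moved) = 7/9
If silver transferred: Urn II has 6 gold of 9, so P(gold|silver moved) = 2/3
By total probability: P(gold) = 3/11*7/9 + 8/11*2/3 = 23/33

23/33


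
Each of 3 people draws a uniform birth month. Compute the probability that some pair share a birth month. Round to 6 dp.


P(all different) = prod((12-i)/12 for i=0..2) = 0.763889
P(at least one match) = 1 - 0.763889 = 0.236111

0.236111


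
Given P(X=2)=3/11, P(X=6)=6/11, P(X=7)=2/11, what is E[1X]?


E[1X] = sum(g(x)*P(x))
= 2*3/11 + 6*6/11 + 7*2/11
= 56/11

56/11


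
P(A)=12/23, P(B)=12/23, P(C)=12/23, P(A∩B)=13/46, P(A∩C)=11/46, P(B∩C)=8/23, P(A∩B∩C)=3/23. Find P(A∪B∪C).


P(A∪B∪C) = P(A)+P(B)+P(C) - P(AB)-P(AC)-P(BC) + P(ABC)
= 12/23+12/23+12/23 - 13/46-11/46-8/23 + 3/23
= 19/23

19/23


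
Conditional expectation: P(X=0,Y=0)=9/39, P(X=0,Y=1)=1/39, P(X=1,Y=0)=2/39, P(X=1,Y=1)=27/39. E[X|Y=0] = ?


P(Y=0) = 11/39
E[X|Y=0] = (0*9 + 1*2)/11 = 2/11

2/11


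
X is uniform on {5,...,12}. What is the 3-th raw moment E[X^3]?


E[X^3] = (1/8) * sum(x^3 for x=5..12)
= 5984/8 = 748

748


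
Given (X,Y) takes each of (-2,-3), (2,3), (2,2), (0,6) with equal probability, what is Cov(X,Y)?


E[X]=1/2, E[Y]=2, E[XY]=4
Cov(X,Y) = E[XY] - E[X]E[Y] = 4 - 1/2*2 = 3

3


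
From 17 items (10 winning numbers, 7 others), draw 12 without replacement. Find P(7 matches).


P(X=7) = C(10,7)*C(7,5) / C(17,12)
= 120*21 / 6188
= 2520/6188 = 90/221

90/221


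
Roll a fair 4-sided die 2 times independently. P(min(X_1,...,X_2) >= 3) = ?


P(min >= 3) = P(all X_i >= 3) = (P(X_1 >= 3))^2
= (2/4)^2 = (1/2)^2 = 1/4

1/4


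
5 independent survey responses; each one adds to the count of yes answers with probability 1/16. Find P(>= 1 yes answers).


P(at least one) = 1 - P(none)
P(none) = (1 - 1/16)^5 = (15/16)^5 = 759375/1048576
P(at least one) = 1 - 759375/1048576 = 289201/1048576

289201/1048576


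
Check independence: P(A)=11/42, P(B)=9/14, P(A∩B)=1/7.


P(A)*P(B) = 11/42*9/14 = 33/196
P(A∩B) = 1/7 != 33/196, so not independent

No, A and B are not independent


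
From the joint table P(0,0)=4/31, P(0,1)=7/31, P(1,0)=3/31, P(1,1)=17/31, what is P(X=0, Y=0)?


Read from table: P(X=0, Y=0) = 4/31

4/31


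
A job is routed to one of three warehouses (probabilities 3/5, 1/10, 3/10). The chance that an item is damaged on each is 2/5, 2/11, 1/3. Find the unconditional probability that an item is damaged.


P(A) = P(A|B1)P(B1) + P(A|B2)P(B2) + P(A|B3)P(B3)
= 2/5*3/5 + 2/11*1/10 + 1/3*3/10
= 6/25 + 1/55 + 1/10 = 197/550

197/550


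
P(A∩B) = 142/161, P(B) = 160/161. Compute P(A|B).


P(A|B) = P(A∩B)/P(B) = (142/161)/(160/161) = 142/160 = 71/80

71/80


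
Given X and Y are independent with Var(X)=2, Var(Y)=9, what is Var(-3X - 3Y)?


Independence => Cov(X,Y)=0
Var(-3X - 3Y) = (-3)^2*Var(X) + (-3)^2*Var(Y)
= 9*2 + 9*9 = 99

99


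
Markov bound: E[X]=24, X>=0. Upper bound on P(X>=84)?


Markov: P(X >= a) <= E[X]/a
P(X >= 84) <= 24/84 = 2/7

2/7


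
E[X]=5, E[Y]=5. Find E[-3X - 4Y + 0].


E[-3X - 4Y + 0] = -3*E[X] - 4*E[Y] + 0
= (-3)*(5) + (-4)*(5) + (0)
= -15 - 20 + 0 = -35

-35


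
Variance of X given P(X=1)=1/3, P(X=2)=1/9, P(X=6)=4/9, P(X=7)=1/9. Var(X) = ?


E[X] = 4, E[X^2] = 200/9
Var(X) = E[X^2] - (E[X])^2 = 200/9 - (4)^2 = 56/9

56/9


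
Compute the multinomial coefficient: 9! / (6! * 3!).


9! = 362880
Denominator: 6!=720 * 3!=6
Coefficient = 362880 / 4320 = 84

84


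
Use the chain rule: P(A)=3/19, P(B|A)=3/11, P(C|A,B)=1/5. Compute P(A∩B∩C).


P(A∩B∩C) = P(A) * P(B|A) * P(C|A∩B)
= 3/19 * 3/11 * 1/5
= 9/209 * 1/5 = 9/1045

9/1045


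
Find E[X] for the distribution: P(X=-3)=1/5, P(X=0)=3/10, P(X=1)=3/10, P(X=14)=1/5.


E[X] = sum(x * P(x))
= -3*1/5 + 0*3/10 + 1*3/10 + 14*1/5
= 5/2

5/2


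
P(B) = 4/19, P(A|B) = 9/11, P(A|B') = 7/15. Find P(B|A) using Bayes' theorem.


P(A) = P(A|B)P(B) + P(A|B')P(B') = 9/11*4/19 + 7/15*15/19 = 113/209
P(B|A) = P(A|B)P(B)/P(A) = (36/209)/(113/209) = 36/113

36/113


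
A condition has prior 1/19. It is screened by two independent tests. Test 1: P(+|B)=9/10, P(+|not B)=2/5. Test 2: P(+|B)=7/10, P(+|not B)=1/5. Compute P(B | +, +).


After test 1: P(+) = 9/10*1/19 + 2/5*18/19 = 81/190
P(B|+) = (9/190)/(81/190) = 1/9
After test 2 (use post1 as new prior): P(+) = 7/10*1/9 + 1/5*8/9 = 23/90
P(B|+,+) = (7/90)/(23/90) = 7/23

7/23


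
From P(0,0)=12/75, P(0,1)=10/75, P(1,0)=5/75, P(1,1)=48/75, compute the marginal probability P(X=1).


P(X=1) = P(1,0)+P(1,1) = 5/75 + 48/75 = 53/75

53/75


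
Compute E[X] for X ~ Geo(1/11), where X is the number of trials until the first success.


For geometric (trials until first success), E[X] = 1/p = 1/(1/11) = 11

11


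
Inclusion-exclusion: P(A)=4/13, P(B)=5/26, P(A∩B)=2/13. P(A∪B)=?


P(A∪B) = P(A) + P(B) - P(A∩B)
= 4/13 + 5/26 - 2/13 = 9/26

9/26


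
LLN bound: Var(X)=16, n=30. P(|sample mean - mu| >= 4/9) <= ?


Var(Xbar) = Var(X)/n = 16/30
Chebyshev: P(|Xbar-mu| >= 4/9) <= Var(Xbar)/(4/9)^2 = (8/15)/(16/81) = 27/10
Bound exceeds 1, so trivial bound: 1

1


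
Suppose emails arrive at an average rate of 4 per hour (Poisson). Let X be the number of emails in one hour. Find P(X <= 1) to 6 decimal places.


P(X<=1) = e^(-4)*4^0/0! + e^(-4)*4^1/1!
≈ 0.0183156389 + 0.0732625556
= 0.0915781945
≈ 0.091578

0.091578


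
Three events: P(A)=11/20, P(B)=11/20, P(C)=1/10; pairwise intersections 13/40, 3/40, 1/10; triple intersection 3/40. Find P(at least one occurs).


P(A∪B∪C) = P(A)+P(B)+P(C) - P(AB)-P(AC)-P(BC) + P(ABC)
= 11/20+11/20+1/10 - 13/40-3/40-1/10 + 3/40
= 31/40

31/40


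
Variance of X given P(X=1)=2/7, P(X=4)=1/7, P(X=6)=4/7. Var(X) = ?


E[X] = 30/7, E[X^2] = 162/7
Var(X) = E[X^2] - (E[X])^2 = 162/7 - (30/7)^2 = 234/49

234/49


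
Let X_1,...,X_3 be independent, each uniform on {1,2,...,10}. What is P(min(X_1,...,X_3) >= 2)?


P(min >= 2) = P(all X_i >= 2) = (P(X_1 >= 2))^3
= (9/10)^3 = 729/1000

729/1000


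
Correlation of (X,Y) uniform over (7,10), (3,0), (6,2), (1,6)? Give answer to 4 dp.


Cov(X,Y) = 2.8750, Var(X) = 5.6875, Var(Y) = 14.7500
rho = Cov/(sqrt(VarX)*sqrt(VarY)) = 0.3139

0.3139


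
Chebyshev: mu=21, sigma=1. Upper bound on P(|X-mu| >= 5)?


k = 5/1 = 5
Chebyshev: P(|X-mu| >= k*sigma) <= 1/k^2 = 1/5^2 = 1/25

1/25


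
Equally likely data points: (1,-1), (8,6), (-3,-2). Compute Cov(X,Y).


E[X]=2, E[Y]=1, E[XY]=53/3
Cov(X,Y) = E[XY] - E[X]E[Y] = 53/3 - 2*1 = 47/3

47/3


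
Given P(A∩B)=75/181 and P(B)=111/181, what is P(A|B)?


P(A|B) = P(A∩B)/P(B) = (75/181)/(111/181) = 75/111 = 25/37

25/37


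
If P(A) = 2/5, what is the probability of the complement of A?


P(A') = 1 - P(A) = 1 - 2/5 = 3/5

3/5


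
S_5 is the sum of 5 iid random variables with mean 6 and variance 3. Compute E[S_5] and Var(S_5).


E[S_n] = n*mu = 5*6 = 30
Var(S_n) = n*sigma^2 = 5*3 = 15

E[S_5]=30, Var(S_5)=15


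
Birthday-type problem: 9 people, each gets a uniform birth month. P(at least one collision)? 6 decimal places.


P(all different) = prod((12-i)/12 for i=0..8) = 0.015472
P(at least one match) = 1 - 0.015472 = 0.984528

0.984528


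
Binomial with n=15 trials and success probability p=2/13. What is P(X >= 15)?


P(X>=15) = P(X=15)
= 32768/51185893014090757
= 32768/51185893014090757

32768/51185893014090757


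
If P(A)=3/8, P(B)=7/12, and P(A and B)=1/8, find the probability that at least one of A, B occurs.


P(A∪B) = P(A) + P(B) - P(A∩B)
= 3/8 + 7/12 - 1/8 = 5/6

5/6


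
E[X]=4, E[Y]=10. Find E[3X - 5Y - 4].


E[3X - 5Y - 4] = 3*E[X] - 5*E[Y] - 4
= (3)*(4) + (-5)*(10) + (-4)
= 12 - 50 - 4 = -42

-42


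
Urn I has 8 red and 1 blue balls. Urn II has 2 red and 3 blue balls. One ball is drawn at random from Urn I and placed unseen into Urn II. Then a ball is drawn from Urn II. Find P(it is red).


P(transfer red) = 8/9; P(transfer blue) = 1/9
If red transferred: Urn II has 3 red of 6, so P(red|red moved) = 1/2
If blue transferred: Urn II has 2 red of 6, so P(red|blue moved) = 1/3
By total probability: P(red) = 8/9*1/2 + 1/9*1/3 = 13/27

13/27


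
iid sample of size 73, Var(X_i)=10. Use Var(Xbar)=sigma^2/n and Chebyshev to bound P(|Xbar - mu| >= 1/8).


Var(Xbar) = Var(X)/n = 10/73
Chebyshev: P(|Xbar-mu| >= 1/8) <= Var(Xbar)/(1/8)^2 = (10/73)/(1/64) = 640/73
Bound exceeds 1, so trivial bound: 1

1


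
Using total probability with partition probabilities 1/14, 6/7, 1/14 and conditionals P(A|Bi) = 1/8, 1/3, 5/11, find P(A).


P(A) = P(A|B1)P(B1) + P(A|B2)P(B2) + P(A|B3)P(B3)
= 1/8*1/14 + 1/3*6/7 + 5/11*1/14
= 1/112 + 2/7 + 5/154 = 403/1232

403/1232


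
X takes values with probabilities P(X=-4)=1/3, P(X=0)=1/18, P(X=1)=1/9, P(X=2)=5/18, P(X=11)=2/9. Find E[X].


E[X] = sum(x * P(x))
= -4*1/3 + 0*1/18 + 1*1/9 + 2*5/18 + 11*2/9
= 16/9

16/9


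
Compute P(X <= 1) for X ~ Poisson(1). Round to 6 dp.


P(X<=1) = e^(-1)*1^0/0! + e^(-1)*1^1/1!
≈ 0.3678794412 + 0.3678794412
= 0.7357588824
≈ 0.735759

0.735759


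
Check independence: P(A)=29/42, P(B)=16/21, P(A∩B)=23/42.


P(A)*P(B) = 29/42*16/21 = 232/441
P(A∩B) = 23/42 != 232/441, so not independent

No, A and B are not independent


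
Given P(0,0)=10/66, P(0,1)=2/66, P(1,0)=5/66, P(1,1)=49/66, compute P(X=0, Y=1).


Read from table: P(X=0, Y=1) = 2/66 = 1/33

1/33


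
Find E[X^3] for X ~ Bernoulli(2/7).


For Bernoulli: X in {0,1}
E[X^3] = 0^3*(1-2/7) + 1^3*2/7 = 2/7

2/7


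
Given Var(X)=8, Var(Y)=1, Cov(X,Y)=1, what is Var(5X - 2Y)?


Var(5X - 2Y) = 5^2*Var(X) + (-2)^2*Var(Y) + 2*5*(-2)*Cov(X,Y)
= 25*8 + 4*1 - 20*1
= 200 + 4 - 20 = 184

184


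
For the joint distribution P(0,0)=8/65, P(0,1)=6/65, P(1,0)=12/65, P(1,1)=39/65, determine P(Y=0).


P(Y=0) = P(0,0)+P(1,0) = 8/65 + 12/65 = 20/65 = 4/13

4/13


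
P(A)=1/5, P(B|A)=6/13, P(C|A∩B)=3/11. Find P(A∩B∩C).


P(A∩B∩C) = P(A) * P(B|A) * P(C|A∩B)
= 1/5 * 6/13 * 3/11
= 6/65 * 3/11 = 18/715

18/715


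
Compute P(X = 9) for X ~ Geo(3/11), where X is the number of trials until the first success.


P(X=9) = (1-p)^8 * p = (8/11)^8 * 3/11
= 16777216/214358881 * 3/11 = 50331648/2357947691

50331648/2357947691


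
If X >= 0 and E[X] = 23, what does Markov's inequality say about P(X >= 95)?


Markov: P(X >= a) <= E[X]/a
P(X >= 95) <= 23/95

23/95


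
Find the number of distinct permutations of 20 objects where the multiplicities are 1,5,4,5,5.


20! = 2432902008176640000
Denominator: 1!=1 * 5!=120 * 4!=24 * 5!=120 * 5!=120
Coefficient = 2432902008176640000 / 41472000 = 58663725120

58663725120


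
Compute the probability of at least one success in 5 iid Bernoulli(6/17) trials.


P(at least one) = 1 - P(none)
P(none) = (1 - 6/17)^5 = (11/17)^5 = 161051/1419857
P(at least one) = 1 - 161051/1419857 = 1258806/1419857

1258806/1419857


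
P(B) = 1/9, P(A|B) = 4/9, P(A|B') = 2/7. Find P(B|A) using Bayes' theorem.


P(A) = P(A|B)P(B) + P(A|B')P(B') = 4/9*1/9 + 2/7*8/9 = 172/567
P(B|A) = P(A|B)P(B)/P(A) = (4/81)/(172/567) = 7/43

7/43


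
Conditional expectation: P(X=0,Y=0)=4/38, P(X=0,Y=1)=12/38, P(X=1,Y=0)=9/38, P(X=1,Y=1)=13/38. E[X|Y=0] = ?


P(Y=0) = 13/38
E[X|Y=0] = (0*4 + 1*9)/13 = 9/13

9/13


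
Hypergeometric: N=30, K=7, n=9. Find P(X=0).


P(X=0) = C(7,0)*C(23,9) / C(30,9)
= 1*817190 / 14307150
= 817190/14307150 = 323/5655

323/5655


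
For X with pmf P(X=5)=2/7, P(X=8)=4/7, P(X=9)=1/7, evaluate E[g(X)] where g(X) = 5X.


E[5X] = sum(g(x)*P(x))
= 25*2/7 + 40*4/7 + 45*1/7
= 255/7

255/7


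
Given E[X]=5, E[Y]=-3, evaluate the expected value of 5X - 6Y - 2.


E[5X - 6Y - 2] = 5*E[X] - 6*E[Y] - 2
= (5)*(5) + (-6)*(-3) + (-2)
= 25 + 18 - 2 = 41

41


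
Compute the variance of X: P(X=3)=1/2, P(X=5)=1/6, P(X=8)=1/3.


E[X] = 5, E[X^2] = 30
Var(X) = E[X^2] - (E[X])^2 = 30 - (5)^2 = 5

5


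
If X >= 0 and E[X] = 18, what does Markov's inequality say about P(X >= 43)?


Markov: P(X >= a) <= E[X]/a
P(X >= 43) <= 18/43

18/43


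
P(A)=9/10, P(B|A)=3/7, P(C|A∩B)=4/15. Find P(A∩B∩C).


P(A∩B∩C) = P(A) * P(B|A) * P(C|A∩B)
= 9/10 * 3/7 * 4/15
= 27/70 * 4/15 = 18/175

18/175


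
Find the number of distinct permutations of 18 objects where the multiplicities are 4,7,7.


18! = 6402373705728000
Denominator: 4!=24 * 7!=5040 * 7!=5040
Coefficient = 6402373705728000 / 609638400 = 10501920

10501920


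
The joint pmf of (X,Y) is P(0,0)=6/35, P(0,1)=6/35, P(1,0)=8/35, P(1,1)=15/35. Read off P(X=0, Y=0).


Read from table: P(X=0, Y=0) = 6/35

6/35


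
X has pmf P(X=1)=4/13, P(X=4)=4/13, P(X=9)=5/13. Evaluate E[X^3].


E[X^3] = sum(x^3 * P(x))
= 1*4/13 + 64*4/13 + 729*5/13
= 3905/13

3905/13


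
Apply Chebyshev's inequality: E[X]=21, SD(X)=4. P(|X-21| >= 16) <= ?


k = 16/4 = 4
Chebyshev: P(|X-mu| >= k*sigma) <= 1/k^2 = 1/4^2 = 1/16

1/16


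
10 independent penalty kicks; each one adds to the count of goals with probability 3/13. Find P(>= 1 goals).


P(at least one) = 1 - P(none)
P(none) = (1 - 3/13)^10 = (10/13)^10 = 10000000000/137858491849
P(at least one) = 1 - 10000000000/137858491849 = 127858491849/137858491849

127858491849/137858491849


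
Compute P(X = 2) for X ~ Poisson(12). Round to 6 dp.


P(X=2) = e^(-12) * 12^2 / 2!
≈ 0.000006144212353 * 144 / 2
≈ 0.000442

0.000442


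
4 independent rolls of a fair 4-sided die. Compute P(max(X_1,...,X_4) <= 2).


P(max <= 2) = P(all X_i <= 2) = (P(X_1 <= 2))^4
= (2/4)^4 = (1/2)^4 = 1/16

1/16


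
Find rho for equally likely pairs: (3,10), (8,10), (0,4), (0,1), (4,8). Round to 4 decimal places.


Cov(X,Y) = 8.6000, Var(X) = 8.8000, Var(Y) = 12.6400
rho = Cov/(sqrt(VarX)*sqrt(VarY)) = 0.8154

0.8154


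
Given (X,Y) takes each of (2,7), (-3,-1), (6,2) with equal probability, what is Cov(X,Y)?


E[X]=5/3, E[Y]=8/3, E[XY]=29/3
Cov(X,Y) = E[XY] - E[X]E[Y] = 29/3 - 5/3*8/3 = 47/9

47/9


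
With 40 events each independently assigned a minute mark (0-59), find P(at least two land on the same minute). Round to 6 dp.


P(all different) = prod((60-i)/60 for i=0..39) = 0.000000
P(at least one match) = 1 - 0.000000 = 1.000000

1.000000


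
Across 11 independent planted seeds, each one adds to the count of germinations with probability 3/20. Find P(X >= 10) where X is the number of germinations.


P(X>=10) = P(X=10) + P(X=11)
= 11042163/204800000000000 + 177147/204800000000000
= 1121931/20480000000000

1121931/20480000000000


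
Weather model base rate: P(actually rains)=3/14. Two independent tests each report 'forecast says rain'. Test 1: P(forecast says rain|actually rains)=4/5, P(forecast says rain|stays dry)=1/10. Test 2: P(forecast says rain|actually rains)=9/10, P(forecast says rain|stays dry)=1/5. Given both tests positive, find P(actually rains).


After test 1: P(+) = 4/5*3/14 + 1/10*11/14 = 1/4
P(B|+) = (6/35)/(1/4) = 24/35
After test 2 (use post1 as new prior): P(+) = 9/10*24/35 + 1/5*11/35 = 17/25
P(B|+,+) = (108/175)/(17/25) = 108/119

108/119


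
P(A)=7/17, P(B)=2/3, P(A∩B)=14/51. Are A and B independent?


P(A)*P(B) = 7/17*2/3 = 14/51
P(A∩B) = 14/51, which equals P(A)P(B), so independent

Yes, A and B are independent


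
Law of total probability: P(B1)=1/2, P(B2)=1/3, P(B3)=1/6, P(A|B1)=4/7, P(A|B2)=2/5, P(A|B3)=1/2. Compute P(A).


P(A) = P(A|B1)P(B1) + P(A|B2)P(B2) + P(A|B3)P(B3)
= 4/7*1/2 + 2/5*1/3 + 1/2*1/6
= 2/7 + 2/15 + 1/12 = 211/420

211/420


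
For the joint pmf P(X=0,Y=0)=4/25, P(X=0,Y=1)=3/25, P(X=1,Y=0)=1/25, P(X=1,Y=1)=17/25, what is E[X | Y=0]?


P(Y=0) = 5/25
E[X|Y=0] = (0*4 + 1*1)/5 = 1/5

1/5


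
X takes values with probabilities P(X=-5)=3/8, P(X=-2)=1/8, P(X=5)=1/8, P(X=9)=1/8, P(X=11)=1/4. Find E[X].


E[X] = sum(x * P(x))
= -5*3/8 - 2*1/8 + 5*1/8 + 9*1/8 + 11*1/4
= 19/8

19/8


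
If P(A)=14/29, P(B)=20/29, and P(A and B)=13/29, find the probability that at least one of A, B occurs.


P(A∪B) = P(A) + P(B) - P(A∩B)
= 14/29 + 20/29 - 13/29 = 21/29

21/29


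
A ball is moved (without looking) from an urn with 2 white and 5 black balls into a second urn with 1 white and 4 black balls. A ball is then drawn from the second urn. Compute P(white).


P(transfer white) = 2/7; P(transfer black) = 5/7
If white transferred: Urn II has 2 white of 6, so P(white|white moved) = 1/3
If black transferred: Urn II has 1 white of 6, so P(white|black moved) = 1/6
By total probability: P(white) = 2/7*1/3 + 5/7*1/6 = 3/14

3/14


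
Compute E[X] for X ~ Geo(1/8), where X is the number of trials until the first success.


For geometric (trials until first success), E[X] = 1/p = 1/(1/8) = 8

8


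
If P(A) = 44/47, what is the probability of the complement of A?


P(A') = 1 - P(A) = 1 - 44/47 = 3/47

3/47


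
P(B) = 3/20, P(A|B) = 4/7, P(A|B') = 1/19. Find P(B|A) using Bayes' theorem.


P(A) = P(A|B)P(B) + P(A|B')P(B') = 4/7*3/20 + 1/19*17/20 = 347/2660
P(B|A) = P(A|B)P(B)/P(A) = (3/35)/(347/2660) = 228/347

228/347


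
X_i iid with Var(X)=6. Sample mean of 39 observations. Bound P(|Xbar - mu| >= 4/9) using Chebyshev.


Var(Xbar) = Var(X)/n = 6/39
Chebyshev: P(|Xbar-mu| >= 4/9) <= Var(Xbar)/(4/9)^2 = (2/13)/(16/81) = 81/104

81/104


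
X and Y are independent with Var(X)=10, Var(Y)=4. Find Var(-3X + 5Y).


Independence => Cov(X,Y)=0
Var(-3X + 5Y) = (-3)^2*Var(X) + 5^2*Var(Y)
= 9*10 + 25*4 = 190

190


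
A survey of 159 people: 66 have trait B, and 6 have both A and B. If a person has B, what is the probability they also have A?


P(A|B) = P(A∩B)/P(B) = (6/159)/(66/159) = 6/66 = 1/11

1/11


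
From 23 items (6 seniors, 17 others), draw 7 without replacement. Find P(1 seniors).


P(X=1) = C(6,1)*C(17,6) / C(23,7)
= 6*12376 / 245157
= 74256/245157 = 1456/4807

1456/4807


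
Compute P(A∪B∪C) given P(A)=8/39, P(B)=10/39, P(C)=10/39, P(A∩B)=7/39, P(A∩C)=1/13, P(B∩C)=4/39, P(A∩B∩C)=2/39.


P(A∪B∪C) = P(A)+P(B)+P(C) - P(AB)-P(AC)-P(BC) + P(ABC)
= 8/39+10/39+10/39 - 7/39-1/13-4/39 + 2/39
= 16/39

16/39


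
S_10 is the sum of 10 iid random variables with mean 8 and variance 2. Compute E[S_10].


E[S_n] = n*E[X_1] = 10*8 = 80

80


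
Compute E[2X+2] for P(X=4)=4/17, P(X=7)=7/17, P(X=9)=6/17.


E[2X+2] = sum(g(x)*P(x))
= 10*4/17 + 16*7/17 + 20*6/17
= 16

16


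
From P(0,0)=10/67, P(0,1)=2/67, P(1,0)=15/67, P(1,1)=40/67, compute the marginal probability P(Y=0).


P(Y=0) = P(0,0)+P(1,0) = 10/67 + 15/67 = 25/67

25/67


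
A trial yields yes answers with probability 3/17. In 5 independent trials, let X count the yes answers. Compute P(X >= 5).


P(X>=5) = P(X=5)
= 243/1419857
= 243/1419857

243/1419857


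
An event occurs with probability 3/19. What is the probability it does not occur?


P(A') = 1 - P(A) = 1 - 3/19 = 16/19

16/19


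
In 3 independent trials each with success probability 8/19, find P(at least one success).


P(at least one) = 1 - P(none)
P(none) = (1 - 8/19)^3 = (11/19)^3 = 1331/6859
P(at least one) = 1 - 1331/6859 = 5528/6859

5528/6859


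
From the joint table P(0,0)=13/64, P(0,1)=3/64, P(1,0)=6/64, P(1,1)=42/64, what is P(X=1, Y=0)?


Read from table: P(X=1, Y=0) = 6/64 = 3/32

3/32


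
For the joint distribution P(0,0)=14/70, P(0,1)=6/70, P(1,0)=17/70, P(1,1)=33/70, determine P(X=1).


P(X=1) = P(1,0)+P(1,1) = 17/70 + 33/70 = 50/70 = 5/7

5/7


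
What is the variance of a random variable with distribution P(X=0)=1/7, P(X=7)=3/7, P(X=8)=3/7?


E[X] = 45/7, E[X^2] = 339/7
Var(X) = E[X^2] - (E[X])^2 = 339/7 - (45/7)^2 = 348/49

348/49


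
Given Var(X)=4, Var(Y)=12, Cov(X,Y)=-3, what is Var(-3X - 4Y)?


Var(-3X - 4Y) = (-3)^2*Var(X) + (-4)^2*Var(Y) + 2*(-3)*(-4)*Cov(X,Y)
= 9*4 + 16*12 + 24*(-3)
= 36 + 192 - 72 = 156

156


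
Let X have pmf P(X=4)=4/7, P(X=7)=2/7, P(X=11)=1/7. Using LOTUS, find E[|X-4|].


E[|X-4|] = sum(g(x)*P(x))
= 0*4/7 + 3*2/7 + 7*1/7
= 13/7

13/7


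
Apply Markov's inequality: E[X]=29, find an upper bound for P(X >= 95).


Markov: P(X >= a) <= E[X]/a
P(X >= 95) <= 29/95

29/95


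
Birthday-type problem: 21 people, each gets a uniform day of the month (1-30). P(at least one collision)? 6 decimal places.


P(all different) = prod((30-i)/30 for i=0..20) = 0.000070
P(at least one match) = 1 - 0.000070 = 0.999930

0.999930


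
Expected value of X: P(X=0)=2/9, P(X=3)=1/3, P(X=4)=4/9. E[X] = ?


E[X] = sum(x * P(x))
= 0*2/9 + 3*1/3 + 4*4/9
= 25/9

25/9


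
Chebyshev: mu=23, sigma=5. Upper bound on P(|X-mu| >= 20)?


k = 20/5 = 4
Chebyshev: P(|X-mu| >= k*sigma) <= 1/k^2 = 1/4^2 = 1/16

1/16


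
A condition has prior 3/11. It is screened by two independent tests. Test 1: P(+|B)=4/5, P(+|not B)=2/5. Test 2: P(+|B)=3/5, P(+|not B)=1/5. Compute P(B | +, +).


After test 1: P(+) = 4/5*3/11 + 2/5*8/11 = 28/55
P(B|+) = (12/55)/(28/55) = 3/7
After test 2 (use post1 as new prior): P(+) = 3/5*3/7 + 1/5*4/7 = 13/35
P(B|+,+) = (9/35)/(13/35) = 9/13

9/13


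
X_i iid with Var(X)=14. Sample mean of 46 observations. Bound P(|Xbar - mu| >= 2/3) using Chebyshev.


Var(Xbar) = Var(X)/n = 14/46
Chebyshev: P(|Xbar-mu| >= 2/3) <= Var(Xbar)/(2/3)^2 = (7/23)/(4/9) = 63/92

63/92


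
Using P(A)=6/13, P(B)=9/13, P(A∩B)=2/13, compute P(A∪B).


P(A∪B) = P(A) + P(B) - P(A∩B)
= 6/13 + 9/13 - 2/13 = 1

1


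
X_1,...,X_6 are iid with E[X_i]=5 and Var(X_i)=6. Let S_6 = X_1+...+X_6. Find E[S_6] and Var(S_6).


E[S_n] = n*mu = 6*5 = 30
Var(S_n) = n*sigma^2 = 6*6 = 36

E[S_6]=30, Var(S_6)=36


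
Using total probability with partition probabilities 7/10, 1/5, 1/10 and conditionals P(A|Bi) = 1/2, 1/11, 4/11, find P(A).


P(A) = P(A|B1)P(B1) + P(A|B2)P(B2) + P(A|B3)P(B3)
= 1/2*7/10 + 1/11*1/5 + 4/11*1/10
= 7/20 + 1/55 + 2/55 = 89/220

89/220


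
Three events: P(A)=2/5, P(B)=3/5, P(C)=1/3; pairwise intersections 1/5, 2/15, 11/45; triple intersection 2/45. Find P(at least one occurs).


P(A∪B∪C) = P(A)+P(B)+P(C) - P(AB)-P(AC)-P(BC) + P(ABC)
= 2/5+3/5+1/3 - 1/5-2/15-11/45 + 2/45
= 4/5

4/5


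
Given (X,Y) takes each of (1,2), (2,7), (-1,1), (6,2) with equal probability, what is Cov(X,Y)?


E[X]=2, E[Y]=3, E[XY]=27/4
Cov(X,Y) = E[XY] - E[X]E[Y] = 27/4 - 2*3 = 3/4

3/4


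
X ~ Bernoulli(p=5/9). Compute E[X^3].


For Bernoulli: X in {0,1}
E[X^3] = 0^3*(1-5/9) + 1^3*5/9 = 5/9

5/9


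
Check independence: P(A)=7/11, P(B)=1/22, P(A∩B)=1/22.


P(A)*P(B) = 7/11*1/22 = 7/242
P(A∩B) = 1/22 != 7/242, so not independent

No, A and B are not independent


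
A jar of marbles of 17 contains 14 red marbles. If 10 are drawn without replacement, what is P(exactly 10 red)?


P(X=10) = C(14,10)*C(3,0) / C(17,10)
= 1001*1 / 19448
= 1001/19448 = 7/136

7/136


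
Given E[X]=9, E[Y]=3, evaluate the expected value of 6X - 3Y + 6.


E[6X - 3Y + 6] = 6*E[X] - 3*E[Y] + 6
= (6)*(9) + (-3)*(3) + (6)
= 54 - 9 + 6 = 51

51


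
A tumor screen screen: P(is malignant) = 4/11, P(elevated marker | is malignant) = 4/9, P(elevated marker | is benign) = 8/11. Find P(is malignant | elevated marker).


P(A) = P(A|B)P(B) + P(A|B')P(B') = 4/9*4/11 + 8/11*7/11 = 680/1089
P(B|A) = P(A|B)P(B)/P(A) = (16/99)/(680/1089) = 22/85

22/85


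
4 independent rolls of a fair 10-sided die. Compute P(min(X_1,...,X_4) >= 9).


P(min >= 9) = P(all X_i >= 9) = (P(X_1 >= 9))^4
= (2/10)^4 = (1/5)^4 = 1/625

1/625


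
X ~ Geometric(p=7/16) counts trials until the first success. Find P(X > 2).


P(X > 2) = P(first 2 trials all fail) = (1-p)^2 = (9/16)^2 = 81/256

81/256


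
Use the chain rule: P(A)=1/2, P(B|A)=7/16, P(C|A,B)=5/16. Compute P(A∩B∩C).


P(A∩B∩C) = P(A) * P(B|A) * P(C|A∩B)
= 1/2 * 7/16 * 5/16
= 7/32 * 5/16 = 35/512

35/512


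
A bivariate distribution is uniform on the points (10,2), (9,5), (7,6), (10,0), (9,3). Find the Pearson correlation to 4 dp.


Cov(X,Y) = -2.0000, Var(X) = 1.2000, Var(Y) = 4.5600
rho = Cov/(sqrt(VarX)*sqrt(VarY)) = -0.8550

-0.8550


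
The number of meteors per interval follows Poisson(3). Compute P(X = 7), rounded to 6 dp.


P(X=7) = e^(-3) * 3^7 / 7!
≈ 0.04978706837 * 2187 / 5040
≈ 0.021604

0.021604


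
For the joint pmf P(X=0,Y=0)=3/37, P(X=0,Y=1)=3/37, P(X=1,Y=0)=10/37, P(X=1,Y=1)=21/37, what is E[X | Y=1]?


P(Y=1) = 24/37
E[X|Y=1] = (0*3 + 1*21)/24 = 21/24 = 7/8

7/8


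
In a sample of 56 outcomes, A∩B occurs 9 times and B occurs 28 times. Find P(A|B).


P(A|B) = P(A∩B)/P(B) = (9/56)/(28/56) = 9/28

9/28


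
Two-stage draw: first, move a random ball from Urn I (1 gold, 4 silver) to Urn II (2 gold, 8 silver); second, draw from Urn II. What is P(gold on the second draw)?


P(transfer gold) = 1/5; P(transfer silver) = 4/5
If gold transferred: Urn II has 3 gold of 11, so P(gold|gold moved) = 3/11
If silver transferred: Urn II has 2 gold of 11, so P(gold|silver moved) = 2/11
By total probability: P(gold) = 1/5*3/11 + 4/5*2/11 = 1/5

1/5


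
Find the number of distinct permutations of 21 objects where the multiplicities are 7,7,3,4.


21! = 51090942171709440000
Denominator: 7!=5040 * 7!=5040 * 3!=6 * 4!=24
Coefficient = 51090942171709440000 / 3657830400 = 13967553600

13967553600


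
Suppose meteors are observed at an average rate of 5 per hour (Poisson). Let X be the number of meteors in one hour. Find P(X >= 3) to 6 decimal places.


P(X>=3) = 1 - P(X<=2) = 1 - (e^(-5)*5^0/0! + e^(-5)*5^1/1! + e^(-5)*5^2/2!)
≈ 1 - (0.0067379470 + 0.0336897350 + 0.0842243375)
= 1 - 0.1246520195 = 0.8753479805
≈ 0.875348

0.875348


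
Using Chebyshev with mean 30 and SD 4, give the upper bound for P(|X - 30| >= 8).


k = 8/4 = 2
Chebyshev: P(|X-mu| >= k*sigma) <= 1/k^2 = 1/2^2 = 1/4

1/4


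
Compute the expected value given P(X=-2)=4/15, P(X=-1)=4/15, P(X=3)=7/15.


E[X] = sum(x * P(x))
= -2*4/15 - 1*4/15 + 3*7/15
= 3/5

3/5


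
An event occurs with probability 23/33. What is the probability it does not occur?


P(A') = 1 - P(A) = 1 - 23/33 = 10/33

10/33


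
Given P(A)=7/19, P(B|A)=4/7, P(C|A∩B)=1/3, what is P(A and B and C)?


P(A∩B∩C) = P(A) * P(B|A) * P(C|A∩B)
= 7/19 * 4/7 * 1/3
= 4/19 * 1/3 = 4/57

4/57


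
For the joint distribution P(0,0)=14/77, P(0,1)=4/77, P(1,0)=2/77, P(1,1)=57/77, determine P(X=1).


P(X=1) = P(1,0)+P(1,1) = 2/77 + 57/77 = 59/77

59/77


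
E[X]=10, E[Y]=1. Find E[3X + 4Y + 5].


E[3X + 4Y + 5] = 3*E[X] + 4*E[Y] + 5
= (3)*(10) + (4)*(1) + (5)
= 30 + 4 + 5 = 39

39


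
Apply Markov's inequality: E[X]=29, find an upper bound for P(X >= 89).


Markov: P(X >= a) <= E[X]/a
P(X >= 89) <= 29/89

29/89


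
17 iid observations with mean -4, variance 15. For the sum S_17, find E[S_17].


E[S_n] = n*E[X_1] = 17*-4 = -68

-68


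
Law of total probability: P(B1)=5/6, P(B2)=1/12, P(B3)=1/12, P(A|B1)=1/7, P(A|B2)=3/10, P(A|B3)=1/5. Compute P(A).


P(A) = P(A|B1)P(B1) + P(A|B2)P(B2) + P(A|B3)P(B3)
= 1/7*5/6 + 3/10*1/12 + 1/5*1/12
= 5/42 + 1/40 + 1/60 = 9/56

9/56


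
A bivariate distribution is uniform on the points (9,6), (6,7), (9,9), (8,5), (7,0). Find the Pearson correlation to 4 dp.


Cov(X,Y) = 1.2800, Var(X) = 1.3600, Var(Y) = 9.0400
rho = Cov/(sqrt(VarX)*sqrt(VarY)) = 0.3651

0.3651


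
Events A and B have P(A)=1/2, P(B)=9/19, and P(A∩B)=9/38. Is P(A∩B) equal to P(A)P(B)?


P(A)*P(B) = 1/2*9/19 = 9/38
P(A∩B) = 9/38, which equals P(A)P(B), so independent

Yes, A and B are independent


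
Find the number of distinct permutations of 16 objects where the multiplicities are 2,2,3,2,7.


16! = 20922789888000
Denominator: 2!=2 * 2!=2 * 3!=6 * 2!=2 * 7!=5040
Coefficient = 20922789888000 / 241920 = 86486400

86486400


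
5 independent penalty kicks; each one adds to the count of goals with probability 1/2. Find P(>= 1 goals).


P(at least one) = 1 - P(none)
P(none) = (1 - 1/2)^5 = (1/2)^5 = 1/32
P(at least one) = 1 - 1/32 = 31/32

31/32


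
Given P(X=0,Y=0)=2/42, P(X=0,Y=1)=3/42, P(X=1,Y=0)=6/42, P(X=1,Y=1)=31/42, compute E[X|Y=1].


P(Y=1) = 34/42
E[X|Y=1] = (0*3 + 1*31)/34 = 31/34

31/34


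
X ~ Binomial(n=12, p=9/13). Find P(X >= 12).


P(X>=12) = P(X=12)
= 282429536481/23298085122481
= 282429536481/23298085122481

282429536481/23298085122481


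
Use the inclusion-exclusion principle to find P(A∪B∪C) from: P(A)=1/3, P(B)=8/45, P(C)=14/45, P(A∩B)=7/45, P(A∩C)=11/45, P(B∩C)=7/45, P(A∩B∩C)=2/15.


P(A∪B∪C) = P(A)+P(B)+P(C) - P(AB)-P(AC)-P(BC) + P(ABC)
= 1/3+8/45+14/45 - 7/45-11/45-7/45 + 2/15
= 2/5

2/5


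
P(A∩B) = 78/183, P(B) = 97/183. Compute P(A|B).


P(A|B) = P(A∩B)/P(B) = (78/183)/(97/183) = 78/97

78/97


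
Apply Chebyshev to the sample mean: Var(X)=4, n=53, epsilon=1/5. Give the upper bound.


Var(Xbar) = Var(X)/n = 4/53
Chebyshev: P(|Xbar-mu| >= 1/5) <= Var(Xbar)/(1/5)^2 = (4/53)/(1/25) = 100/53
Bound exceeds 1, so trivial bound: 1

1


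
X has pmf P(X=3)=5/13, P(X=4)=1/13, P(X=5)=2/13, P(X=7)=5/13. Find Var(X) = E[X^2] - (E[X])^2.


E[X] = 64/13, E[X^2] = 356/13
Var(X) = E[X^2] - (E[X])^2 = 356/13 - (64/13)^2 = 532/169

532/169


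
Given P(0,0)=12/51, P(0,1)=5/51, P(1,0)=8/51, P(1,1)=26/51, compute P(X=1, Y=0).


Read from table: P(X=1, Y=0) = 8/51

8/51


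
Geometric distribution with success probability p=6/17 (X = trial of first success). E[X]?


For geometric (trials until first success), E[X] = 1/p = 1/(6/17) = 17/6

17/6


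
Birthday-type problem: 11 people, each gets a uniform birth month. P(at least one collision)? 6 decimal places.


P(all different) = prod((12-i)/12 for i=0..10) = 0.000645
P(at least one match) = 1 - 0.000645 = 0.999355

0.999355


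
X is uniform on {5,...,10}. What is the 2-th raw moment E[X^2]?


E[X^2] = (1/6) * sum(x^2 for x=5..10)
= 355/6

355/6


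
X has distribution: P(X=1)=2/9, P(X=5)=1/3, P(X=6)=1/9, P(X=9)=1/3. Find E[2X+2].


E[2X+2] = sum(g(x)*P(x))
= 4*2/9 + 12*1/3 + 14*1/9 + 20*1/3
= 118/9

118/9
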